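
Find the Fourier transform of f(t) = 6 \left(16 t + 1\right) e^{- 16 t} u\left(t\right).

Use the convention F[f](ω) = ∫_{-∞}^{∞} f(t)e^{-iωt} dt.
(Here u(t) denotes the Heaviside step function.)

F(ω) = \frac{6 \left(- i \omega - 32\right)}{\omega^{2} - 32 i \omega - 256}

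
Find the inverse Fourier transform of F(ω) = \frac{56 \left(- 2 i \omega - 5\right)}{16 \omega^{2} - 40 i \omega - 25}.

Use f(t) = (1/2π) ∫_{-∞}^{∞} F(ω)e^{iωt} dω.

f(t) = 7 \left(\frac{5 t}{4} + 1\right) e^{- \frac{5 t}{4}} u\left(t\right)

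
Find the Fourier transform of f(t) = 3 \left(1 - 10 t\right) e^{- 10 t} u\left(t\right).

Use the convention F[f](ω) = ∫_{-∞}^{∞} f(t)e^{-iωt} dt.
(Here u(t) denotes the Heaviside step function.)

F(ω) = \frac{3 i \omega}{- \omega^{2} + 20 i \omega + 100}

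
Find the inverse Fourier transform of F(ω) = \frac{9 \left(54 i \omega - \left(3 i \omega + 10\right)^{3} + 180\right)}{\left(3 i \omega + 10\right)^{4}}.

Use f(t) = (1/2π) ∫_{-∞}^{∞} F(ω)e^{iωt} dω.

f(t) = 3 \left(t^{2} - 1\right) e^{- \frac{10 t}{3}} u\left(t\right)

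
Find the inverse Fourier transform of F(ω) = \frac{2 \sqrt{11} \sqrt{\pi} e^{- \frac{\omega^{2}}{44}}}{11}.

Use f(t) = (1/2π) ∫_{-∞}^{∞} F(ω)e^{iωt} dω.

f(t) = 2 e^{- 11 t^{2}}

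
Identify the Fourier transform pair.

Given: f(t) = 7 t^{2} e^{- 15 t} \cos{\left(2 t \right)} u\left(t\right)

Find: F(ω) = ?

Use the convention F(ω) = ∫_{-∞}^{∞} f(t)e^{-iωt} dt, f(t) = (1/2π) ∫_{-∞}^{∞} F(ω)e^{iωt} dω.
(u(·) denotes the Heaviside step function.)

F(ω) = \frac{14 \left(- 12 i \omega + \left(i \omega + 15\right)^{3} - 180\right)}{\left(\left(i \omega + 15\right)^{2} + 4\right)^{3}}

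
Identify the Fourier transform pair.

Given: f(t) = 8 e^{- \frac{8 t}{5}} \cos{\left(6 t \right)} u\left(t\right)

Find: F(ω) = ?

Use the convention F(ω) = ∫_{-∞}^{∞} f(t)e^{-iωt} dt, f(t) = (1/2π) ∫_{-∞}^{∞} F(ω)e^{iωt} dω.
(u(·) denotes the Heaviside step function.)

F(ω) = \frac{40 \left(5 i \omega + 8\right)}{\left(5 i \omega + 8\right)^{2} + 900}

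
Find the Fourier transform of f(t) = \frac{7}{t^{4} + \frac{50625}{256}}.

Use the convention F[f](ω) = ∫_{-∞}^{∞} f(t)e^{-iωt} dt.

F(ω) = \frac{448 \pi e^{- \frac{15 \sqrt{2} \left|{\omega}\right|}{8}} \sin{\left(\frac{15 \sqrt{2} \left|{\omega}\right|}{8} + \frac{\pi}{4} \right)}}{3375}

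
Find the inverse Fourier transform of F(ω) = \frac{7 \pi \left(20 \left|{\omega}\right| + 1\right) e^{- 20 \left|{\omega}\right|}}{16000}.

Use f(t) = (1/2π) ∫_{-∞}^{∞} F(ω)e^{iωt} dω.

f(t) = \frac{7}{\left(t^{2} + 400\right)^{2}}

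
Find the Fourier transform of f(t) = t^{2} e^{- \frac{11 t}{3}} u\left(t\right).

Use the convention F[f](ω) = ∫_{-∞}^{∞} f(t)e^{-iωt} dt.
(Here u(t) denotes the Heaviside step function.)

F(ω) = \frac{54}{\left(3 i \omega + 11\right)^{3}}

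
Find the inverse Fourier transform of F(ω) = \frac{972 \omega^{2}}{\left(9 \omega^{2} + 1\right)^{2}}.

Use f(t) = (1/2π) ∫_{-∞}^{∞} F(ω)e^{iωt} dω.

f(t) = 9 \left(1 - \frac{\left|{t}\right|}{3}\right) e^{- \frac{\left|{t}\right|}{3}}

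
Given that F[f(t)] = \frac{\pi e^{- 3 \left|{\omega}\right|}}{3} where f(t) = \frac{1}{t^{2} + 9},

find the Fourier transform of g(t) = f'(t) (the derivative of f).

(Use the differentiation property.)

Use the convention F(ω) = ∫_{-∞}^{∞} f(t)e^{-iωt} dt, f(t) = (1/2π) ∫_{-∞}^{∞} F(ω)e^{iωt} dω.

F[g](ω) = \frac{i \pi \omega e^{- 3 \left|{\omega}\right|}}{3}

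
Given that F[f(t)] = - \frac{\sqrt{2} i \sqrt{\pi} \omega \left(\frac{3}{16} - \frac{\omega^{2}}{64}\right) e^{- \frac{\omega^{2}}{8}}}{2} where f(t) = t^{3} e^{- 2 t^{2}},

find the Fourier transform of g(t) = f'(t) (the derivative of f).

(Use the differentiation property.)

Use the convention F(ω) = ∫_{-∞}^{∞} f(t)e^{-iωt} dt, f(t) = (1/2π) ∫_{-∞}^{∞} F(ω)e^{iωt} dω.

F[g](ω) = \frac{\sqrt{2} \sqrt{\pi} \omega^{2} \left(12 - \omega^{2}\right) e^{- \frac{\omega^{2}}{8}}}{128}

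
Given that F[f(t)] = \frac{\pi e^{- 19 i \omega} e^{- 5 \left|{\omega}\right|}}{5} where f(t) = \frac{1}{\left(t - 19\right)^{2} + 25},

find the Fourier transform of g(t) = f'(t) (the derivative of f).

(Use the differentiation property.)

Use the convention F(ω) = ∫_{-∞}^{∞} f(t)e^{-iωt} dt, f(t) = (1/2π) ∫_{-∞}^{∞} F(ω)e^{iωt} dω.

F[g](ω) = \frac{i \pi \omega e^{- 19 i \omega - 5 \left|{\omega}\right|}}{5}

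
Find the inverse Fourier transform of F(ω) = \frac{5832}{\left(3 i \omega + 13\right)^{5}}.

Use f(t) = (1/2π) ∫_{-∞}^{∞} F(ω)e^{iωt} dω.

f(t) = t^{4} e^{- \frac{13 t}{3}} u\left(t\right)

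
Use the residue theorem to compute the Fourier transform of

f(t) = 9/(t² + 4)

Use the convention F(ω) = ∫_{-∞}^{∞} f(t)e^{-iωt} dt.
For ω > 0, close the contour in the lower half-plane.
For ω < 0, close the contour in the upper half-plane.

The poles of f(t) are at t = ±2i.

Let g(z) = f(z)e^{-iωz}; for large |z| the factor e^{-iωz} decays in the lower half-plane when ω > 0 and in the upper half-plane when ω < 0.

Case ω > 0 (lower half-plane, clockwise contour ⇒ F(ω) = -2πi·ΣRes):
  Res_{z = - 2 i} g(z) = \frac{9 i e^{- 2 \omega}}{4}
  F(ω) = -2πi·ΣRes = \frac{9 \pi e^{- 2 \omega}}{2}

Case ω < 0 (upper half-plane, counterclockwise contour ⇒ F(ω) = +2πi·ΣRes):
  Res_{z = 2 i} g(z) = - \frac{9 i e^{2 \omega}}{4}
  F(ω) = 2πi·ΣRes = \frac{9 \pi e^{2 \omega}}{2}

Both cases combine into a single formula in |ω|:

F(ω) = \frac{9 \pi e^{- 2 \left|{\omega}\right|}}{2}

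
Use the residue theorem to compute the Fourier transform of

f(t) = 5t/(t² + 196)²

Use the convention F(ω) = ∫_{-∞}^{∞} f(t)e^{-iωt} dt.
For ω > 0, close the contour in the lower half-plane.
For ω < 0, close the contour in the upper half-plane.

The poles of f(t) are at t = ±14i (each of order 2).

Let g(z) = f(z)e^{-iωz}; for large |z| the factor e^{-iωz} decays in the lower half-plane when ω > 0 and in the upper half-plane when ω < 0.

Case ω > 0 (lower half-plane, clockwise contour ⇒ F(ω) = -2πi·ΣRes):
  Res_{z = - 14 i} g(z) = \frac{5 \omega e^{- 14 \omega}}{56} (pole of order 2)
  F(ω) = -2πi·ΣRes = - \frac{5 i \pi \omega e^{- 14 \omega}}{28}

Case ω < 0 (upper half-plane, counterclockwise contour ⇒ F(ω) = +2πi·ΣRes):
  Res_{z = 14 i} g(z) = - \frac{5 \omega e^{14 \omega}}{56} (pole of order 2)
  F(ω) = 2πi·ΣRes = - \frac{5 i \pi \omega e^{14 \omega}}{28}

Both cases combine into a single formula in |ω|:

F(ω) = - \frac{5 i \pi \omega e^{- 14 \left|{\omega}\right|}}{28}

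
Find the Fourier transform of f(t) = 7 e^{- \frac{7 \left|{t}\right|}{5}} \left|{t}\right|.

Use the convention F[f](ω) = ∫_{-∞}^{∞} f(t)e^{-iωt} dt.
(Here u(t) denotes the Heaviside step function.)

F(ω) = \frac{350 \left(49 - 25 \omega^{2}\right)}{\left(25 \omega^{2} + 49\right)^{2}}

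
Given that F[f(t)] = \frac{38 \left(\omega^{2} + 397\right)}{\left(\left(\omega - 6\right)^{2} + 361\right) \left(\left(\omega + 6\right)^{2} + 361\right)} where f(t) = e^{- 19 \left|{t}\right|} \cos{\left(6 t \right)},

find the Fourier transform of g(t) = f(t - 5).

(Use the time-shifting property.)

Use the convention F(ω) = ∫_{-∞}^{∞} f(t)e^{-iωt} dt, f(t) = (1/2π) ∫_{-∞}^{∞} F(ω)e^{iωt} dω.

F[g](ω) = \frac{38 \left(\omega^{2} + 397\right) e^{- 5 i \omega}}{\omega^{4} + 650 \omega^{2} + 157609}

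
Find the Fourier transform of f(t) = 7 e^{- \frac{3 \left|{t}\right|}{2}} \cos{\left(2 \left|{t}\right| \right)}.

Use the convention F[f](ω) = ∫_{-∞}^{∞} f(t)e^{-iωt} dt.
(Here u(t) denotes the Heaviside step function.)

F(ω) = \frac{84 \left(4 \omega^{2} + 25\right)}{16 \omega^{4} - 56 \omega^{2} + 625}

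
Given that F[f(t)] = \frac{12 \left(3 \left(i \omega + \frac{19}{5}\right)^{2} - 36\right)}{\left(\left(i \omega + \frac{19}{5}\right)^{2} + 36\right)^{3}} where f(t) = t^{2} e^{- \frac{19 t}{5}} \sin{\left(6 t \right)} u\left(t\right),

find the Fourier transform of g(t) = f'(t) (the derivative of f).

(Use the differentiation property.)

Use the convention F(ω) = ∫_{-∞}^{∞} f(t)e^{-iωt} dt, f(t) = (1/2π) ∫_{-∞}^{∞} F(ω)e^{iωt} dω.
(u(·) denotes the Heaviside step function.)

F[g](ω) = \frac{22500 i \omega \left(\left(5 i \omega + 19\right)^{2} - 300\right)}{\left(\left(5 i \omega + 19\right)^{2} + 900\right)^{3}}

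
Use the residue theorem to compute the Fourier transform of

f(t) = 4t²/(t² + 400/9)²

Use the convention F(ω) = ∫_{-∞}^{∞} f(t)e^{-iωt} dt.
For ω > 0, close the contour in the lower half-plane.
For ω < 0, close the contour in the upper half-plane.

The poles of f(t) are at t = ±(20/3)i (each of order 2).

Let g(z) = f(z)e^{-iωz}; for large |z| the factor e^{-iωz} decays in the lower half-plane when ω > 0 and in the upper half-plane when ω < 0.

Case ω > 0 (lower half-plane, clockwise contour ⇒ F(ω) = -2πi·ΣRes):
  Res_{z = - \frac{20 i}{3}} g(z) = i \left(\frac{3}{20} - \omega\right) e^{- \frac{20 \omega}{3}} (pole of order 2)
  F(ω) = -2πi·ΣRes = \frac{\pi \left(3 - 20 \omega\right) e^{- \frac{20 \omega}{3}}}{10}

Case ω < 0 (upper half-plane, counterclockwise contour ⇒ F(ω) = +2πi·ΣRes):
  Res_{z = \frac{20 i}{3}} g(z) = i \left(- \omega - \frac{3}{20}\right) e^{\frac{20 \omega}{3}} (pole of order 2)
  F(ω) = 2πi·ΣRes = \frac{\pi \left(20 \omega + 3\right) e^{\frac{20 \omega}{3}}}{10}

Both cases combine into a single formula in |ω|:

F(ω) = \frac{\pi \left(3 - 20 \left|{\omega}\right|\right) e^{- \frac{20 \left|{\omega}\right|}{3}}}{10}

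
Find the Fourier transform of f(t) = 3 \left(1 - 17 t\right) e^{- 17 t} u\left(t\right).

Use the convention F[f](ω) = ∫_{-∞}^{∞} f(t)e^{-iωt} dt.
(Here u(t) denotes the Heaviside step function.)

F(ω) = \frac{3 i \omega}{- \omega^{2} + 34 i \omega + 289}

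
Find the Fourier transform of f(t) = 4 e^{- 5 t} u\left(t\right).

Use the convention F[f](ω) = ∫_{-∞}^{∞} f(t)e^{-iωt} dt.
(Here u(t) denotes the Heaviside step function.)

F(ω) = \frac{4}{i \omega + 5}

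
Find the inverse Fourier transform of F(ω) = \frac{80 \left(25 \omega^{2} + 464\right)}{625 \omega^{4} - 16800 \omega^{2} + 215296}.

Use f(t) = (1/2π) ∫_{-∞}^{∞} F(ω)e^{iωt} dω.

f(t) = e^{- \frac{8 \left|{t}\right|}{5}} \cos{\left(4 \left|{t}\right| \right)}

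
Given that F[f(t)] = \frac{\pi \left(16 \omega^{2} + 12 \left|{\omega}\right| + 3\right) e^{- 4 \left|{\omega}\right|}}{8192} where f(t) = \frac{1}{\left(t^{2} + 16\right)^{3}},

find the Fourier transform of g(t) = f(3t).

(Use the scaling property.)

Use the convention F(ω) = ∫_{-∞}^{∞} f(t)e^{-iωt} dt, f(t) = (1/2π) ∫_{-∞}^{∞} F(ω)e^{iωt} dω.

F[g](ω) = \frac{\pi \left(16 \omega^{2} + 36 \left|{\omega}\right| + 27\right) e^{- \frac{4 \left|{\omega}\right|}{3}}}{221184}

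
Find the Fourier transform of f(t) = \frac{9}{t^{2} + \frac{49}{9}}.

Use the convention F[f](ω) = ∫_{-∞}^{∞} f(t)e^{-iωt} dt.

F(ω) = \frac{27 \pi e^{- \frac{7 \left|{\omega}\right|}{3}}}{7}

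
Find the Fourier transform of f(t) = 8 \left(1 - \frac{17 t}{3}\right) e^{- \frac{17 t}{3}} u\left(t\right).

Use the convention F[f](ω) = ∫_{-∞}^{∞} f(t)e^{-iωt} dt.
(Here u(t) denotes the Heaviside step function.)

F(ω) = \frac{72 i \omega}{- 9 \omega^{2} + 102 i \omega + 289}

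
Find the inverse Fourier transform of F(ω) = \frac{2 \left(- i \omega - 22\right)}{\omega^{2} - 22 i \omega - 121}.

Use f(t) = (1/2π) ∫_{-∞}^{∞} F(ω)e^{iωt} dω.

f(t) = 2 \left(11 t + 1\right) e^{- 11 t} u\left(t\right)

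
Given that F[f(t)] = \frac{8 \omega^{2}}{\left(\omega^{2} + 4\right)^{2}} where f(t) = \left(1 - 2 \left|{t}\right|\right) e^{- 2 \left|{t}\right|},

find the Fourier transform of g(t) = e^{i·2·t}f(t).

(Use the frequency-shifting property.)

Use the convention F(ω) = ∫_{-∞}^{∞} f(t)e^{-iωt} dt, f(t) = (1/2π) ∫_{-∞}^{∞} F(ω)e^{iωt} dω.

F[g](ω) = \frac{8 \left(\omega - 2\right)^{2}}{\left(\left(\omega - 2\right)^{2} + 4\right)^{2}}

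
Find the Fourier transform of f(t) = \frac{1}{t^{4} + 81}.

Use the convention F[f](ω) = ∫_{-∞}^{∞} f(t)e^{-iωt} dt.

F(ω) = \frac{\pi e^{- \frac{3 \sqrt{2} \left|{\omega}\right|}{2}} \sin{\left(\frac{3 \sqrt{2} \left|{\omega}\right|}{2} + \frac{\pi}{4} \right)}}{27}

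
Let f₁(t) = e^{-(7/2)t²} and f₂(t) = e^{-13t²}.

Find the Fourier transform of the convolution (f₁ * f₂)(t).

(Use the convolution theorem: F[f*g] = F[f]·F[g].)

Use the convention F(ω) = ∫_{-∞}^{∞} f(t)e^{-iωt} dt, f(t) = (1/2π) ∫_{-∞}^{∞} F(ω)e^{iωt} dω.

F[f₁*f₂](ω) = \frac{\sqrt{182} \pi e^{- \frac{33 \omega^{2}}{364}}}{91}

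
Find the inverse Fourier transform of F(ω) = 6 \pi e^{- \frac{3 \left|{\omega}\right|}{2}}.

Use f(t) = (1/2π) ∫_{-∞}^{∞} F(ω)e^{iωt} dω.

f(t) = \frac{9}{t^{2} + \frac{9}{4}}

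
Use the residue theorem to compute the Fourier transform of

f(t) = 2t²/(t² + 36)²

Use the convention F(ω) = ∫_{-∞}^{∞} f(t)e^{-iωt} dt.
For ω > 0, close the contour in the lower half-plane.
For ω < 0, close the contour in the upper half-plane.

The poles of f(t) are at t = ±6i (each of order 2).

Let g(z) = f(z)e^{-iωz}; for large |z| the factor e^{-iωz} decays in the lower half-plane when ω > 0 and in the upper half-plane when ω < 0.

Case ω > 0 (lower half-plane, clockwise contour ⇒ F(ω) = -2πi·ΣRes):
  Res_{z = - 6 i} g(z) = \frac{i \left(1 - 6 \omega\right) e^{- 6 \omega}}{12} (pole of order 2)
  F(ω) = -2πi·ΣRes = \frac{\pi \left(1 - 6 \omega\right) e^{- 6 \omega}}{6}

Case ω < 0 (upper half-plane, counterclockwise contour ⇒ F(ω) = +2πi·ΣRes):
  Res_{z = 6 i} g(z) = \frac{i \left(- 6 \omega - 1\right) e^{6 \omega}}{12} (pole of order 2)
  F(ω) = 2πi·ΣRes = \frac{\pi \left(6 \omega + 1\right) e^{6 \omega}}{6}

Both cases combine into a single formula in |ω|:

F(ω) = \frac{\pi \left(1 - 6 \left|{\omega}\right|\right) e^{- 6 \left|{\omega}\right|}}{6}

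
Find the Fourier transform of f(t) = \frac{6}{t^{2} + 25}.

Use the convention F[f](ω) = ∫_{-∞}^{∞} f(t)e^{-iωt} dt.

F(ω) = \frac{6 \pi e^{- 5 \left|{\omega}\right|}}{5}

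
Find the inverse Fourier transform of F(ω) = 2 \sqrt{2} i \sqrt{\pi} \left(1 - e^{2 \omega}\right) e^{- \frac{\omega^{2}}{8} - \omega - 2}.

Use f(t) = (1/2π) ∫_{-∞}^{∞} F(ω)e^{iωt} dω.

f(t) = 8 e^{- 2 t^{2}} \sin{\left(4 t \right)}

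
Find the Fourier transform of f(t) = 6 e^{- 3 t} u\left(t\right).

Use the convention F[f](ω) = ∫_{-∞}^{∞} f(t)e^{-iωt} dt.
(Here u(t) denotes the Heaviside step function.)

F(ω) = \frac{6}{i \omega + 3}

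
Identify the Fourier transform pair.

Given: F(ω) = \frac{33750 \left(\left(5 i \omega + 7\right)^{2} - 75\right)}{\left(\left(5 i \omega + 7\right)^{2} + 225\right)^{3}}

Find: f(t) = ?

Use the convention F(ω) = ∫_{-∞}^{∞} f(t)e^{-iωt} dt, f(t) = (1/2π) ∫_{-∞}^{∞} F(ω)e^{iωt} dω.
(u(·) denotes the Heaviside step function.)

f(t) = 3 t^{2} e^{- \frac{7 t}{5}} \sin{\left(3 t \right)} u\left(t\right)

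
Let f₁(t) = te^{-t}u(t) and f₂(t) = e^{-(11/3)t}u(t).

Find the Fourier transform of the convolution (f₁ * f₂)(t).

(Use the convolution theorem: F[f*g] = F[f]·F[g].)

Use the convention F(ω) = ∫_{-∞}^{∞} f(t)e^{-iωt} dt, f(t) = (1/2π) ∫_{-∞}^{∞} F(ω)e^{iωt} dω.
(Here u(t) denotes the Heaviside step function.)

F[f₁*f₂](ω) = \frac{3}{\left(i \omega + 1\right)^{2} \left(3 i \omega + 11\right)}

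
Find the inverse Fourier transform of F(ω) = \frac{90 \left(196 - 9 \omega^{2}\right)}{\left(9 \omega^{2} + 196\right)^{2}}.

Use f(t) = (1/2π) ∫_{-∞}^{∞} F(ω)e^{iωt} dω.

f(t) = 5 e^{- \frac{14 \left|{t}\right|}{3}} \left|{t}\right|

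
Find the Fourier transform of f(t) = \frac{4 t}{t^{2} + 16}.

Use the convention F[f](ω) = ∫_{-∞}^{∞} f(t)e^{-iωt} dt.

F(ω) = - 4 i \pi e^{- 4 \left|{\omega}\right|} \operatorname{sign}{\left(\omega \right)}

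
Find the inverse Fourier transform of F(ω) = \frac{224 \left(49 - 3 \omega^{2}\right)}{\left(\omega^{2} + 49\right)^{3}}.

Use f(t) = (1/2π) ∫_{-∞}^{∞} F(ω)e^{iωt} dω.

f(t) = 8 t^{2} e^{- 7 \left|{t}\right|}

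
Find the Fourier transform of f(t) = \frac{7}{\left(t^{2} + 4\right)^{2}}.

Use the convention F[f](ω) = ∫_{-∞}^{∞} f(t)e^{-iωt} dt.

F(ω) = \frac{7 \pi \left(2 \left|{\omega}\right| + 1\right) e^{- 2 \left|{\omega}\right|}}{16}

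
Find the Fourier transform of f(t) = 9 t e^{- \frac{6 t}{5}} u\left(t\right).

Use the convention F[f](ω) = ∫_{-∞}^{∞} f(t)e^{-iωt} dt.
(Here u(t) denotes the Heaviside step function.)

F(ω) = \frac{225}{\left(5 i \omega + 6\right)^{2}}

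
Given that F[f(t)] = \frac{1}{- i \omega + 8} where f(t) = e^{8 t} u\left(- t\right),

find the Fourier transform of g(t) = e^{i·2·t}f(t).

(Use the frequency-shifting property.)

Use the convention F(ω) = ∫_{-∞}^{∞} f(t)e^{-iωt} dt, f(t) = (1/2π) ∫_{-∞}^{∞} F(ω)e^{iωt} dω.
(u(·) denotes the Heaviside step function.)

F[g](ω) = \frac{i}{\omega - 2 + 8 i}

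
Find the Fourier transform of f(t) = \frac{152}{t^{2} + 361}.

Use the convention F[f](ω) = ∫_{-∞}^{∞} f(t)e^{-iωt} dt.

F(ω) = 8 \pi e^{- 19 \left|{\omega}\right|}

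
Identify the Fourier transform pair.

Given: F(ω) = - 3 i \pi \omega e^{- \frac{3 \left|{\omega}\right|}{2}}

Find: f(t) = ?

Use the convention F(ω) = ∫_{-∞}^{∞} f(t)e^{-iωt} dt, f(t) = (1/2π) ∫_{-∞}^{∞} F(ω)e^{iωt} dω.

f(t) = \frac{9 t}{\left(t^{2} + \frac{9}{4}\right)^{2}}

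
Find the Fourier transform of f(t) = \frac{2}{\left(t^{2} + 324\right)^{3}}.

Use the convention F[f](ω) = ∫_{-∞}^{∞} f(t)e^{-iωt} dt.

F(ω) = \frac{\pi \left(108 \omega^{2} + 18 \left|{\omega}\right| + 1\right) e^{- 18 \left|{\omega}\right|}}{2519424}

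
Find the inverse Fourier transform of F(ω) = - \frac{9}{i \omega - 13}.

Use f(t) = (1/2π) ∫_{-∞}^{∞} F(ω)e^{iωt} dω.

f(t) = 9 e^{13 t} u\left(- t\right)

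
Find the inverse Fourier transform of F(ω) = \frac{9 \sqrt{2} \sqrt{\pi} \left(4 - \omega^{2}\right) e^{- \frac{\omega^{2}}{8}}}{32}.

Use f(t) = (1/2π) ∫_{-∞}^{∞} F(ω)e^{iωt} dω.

f(t) = 9 t^{2} e^{- 2 t^{2}}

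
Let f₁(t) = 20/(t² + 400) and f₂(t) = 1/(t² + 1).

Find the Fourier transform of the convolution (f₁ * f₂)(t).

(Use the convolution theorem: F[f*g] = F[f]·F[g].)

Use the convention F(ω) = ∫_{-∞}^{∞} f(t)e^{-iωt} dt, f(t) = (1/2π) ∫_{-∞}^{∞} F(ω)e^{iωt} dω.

F[f₁*f₂](ω) = \pi^{2} e^{- 21 \left|{\omega}\right|}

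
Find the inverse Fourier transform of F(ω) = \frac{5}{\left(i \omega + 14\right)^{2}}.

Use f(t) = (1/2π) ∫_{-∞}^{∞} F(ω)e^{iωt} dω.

f(t) = 5 t e^{- 14 t} u\left(t\right)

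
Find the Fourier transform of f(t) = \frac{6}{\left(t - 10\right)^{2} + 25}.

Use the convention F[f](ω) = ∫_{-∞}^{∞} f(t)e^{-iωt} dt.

F(ω) = \frac{6 \pi e^{- 10 i \omega - 5 \left|{\omega}\right|}}{5}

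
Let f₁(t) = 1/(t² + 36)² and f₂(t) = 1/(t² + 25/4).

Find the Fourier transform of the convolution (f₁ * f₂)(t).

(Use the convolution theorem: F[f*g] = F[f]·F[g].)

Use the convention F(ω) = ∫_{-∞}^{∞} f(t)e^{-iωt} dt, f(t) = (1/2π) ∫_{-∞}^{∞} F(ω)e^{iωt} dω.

F[f₁*f₂](ω) = \frac{\pi^{2} \left(6 \left|{\omega}\right| + 1\right) e^{- \frac{17 \left|{\omega}\right|}{2}}}{1080}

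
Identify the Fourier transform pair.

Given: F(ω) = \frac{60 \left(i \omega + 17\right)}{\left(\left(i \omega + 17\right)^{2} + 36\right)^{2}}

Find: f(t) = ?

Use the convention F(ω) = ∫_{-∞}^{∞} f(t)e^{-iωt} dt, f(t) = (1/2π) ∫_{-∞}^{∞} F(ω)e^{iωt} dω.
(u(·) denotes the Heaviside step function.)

f(t) = 5 t e^{- 17 t} \sin{\left(6 t \right)} u\left(t\right)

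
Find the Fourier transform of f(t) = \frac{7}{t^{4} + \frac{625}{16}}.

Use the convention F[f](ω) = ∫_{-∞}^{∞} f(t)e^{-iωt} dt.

F(ω) = \frac{56 \pi e^{- \frac{5 \sqrt{2} \left|{\omega}\right|}{4}} \sin{\left(\frac{5 \sqrt{2} \left|{\omega}\right|}{4} + \frac{\pi}{4} \right)}}{125}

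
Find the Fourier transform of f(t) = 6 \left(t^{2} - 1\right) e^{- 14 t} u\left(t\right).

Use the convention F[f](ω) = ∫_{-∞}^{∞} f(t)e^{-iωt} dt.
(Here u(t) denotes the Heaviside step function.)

F(ω) = \frac{6 \left(2 i \omega - \left(i \omega + 14\right)^{3} + 28\right)}{\left(i \omega + 14\right)^{4}}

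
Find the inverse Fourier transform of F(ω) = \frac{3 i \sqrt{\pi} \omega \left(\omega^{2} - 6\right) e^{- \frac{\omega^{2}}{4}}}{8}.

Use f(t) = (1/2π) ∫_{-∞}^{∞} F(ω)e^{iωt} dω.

f(t) = 3 t^{3} e^{- t^{2}}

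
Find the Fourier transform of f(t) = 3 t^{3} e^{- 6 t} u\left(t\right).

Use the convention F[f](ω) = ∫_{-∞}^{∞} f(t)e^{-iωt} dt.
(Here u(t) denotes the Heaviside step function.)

F(ω) = \frac{18}{\left(i \omega + 6\right)^{4}}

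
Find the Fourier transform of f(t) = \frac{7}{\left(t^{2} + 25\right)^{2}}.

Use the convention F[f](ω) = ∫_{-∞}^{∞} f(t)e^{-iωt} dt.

F(ω) = \frac{7 \pi \left(5 \left|{\omega}\right| + 1\right) e^{- 5 \left|{\omega}\right|}}{250}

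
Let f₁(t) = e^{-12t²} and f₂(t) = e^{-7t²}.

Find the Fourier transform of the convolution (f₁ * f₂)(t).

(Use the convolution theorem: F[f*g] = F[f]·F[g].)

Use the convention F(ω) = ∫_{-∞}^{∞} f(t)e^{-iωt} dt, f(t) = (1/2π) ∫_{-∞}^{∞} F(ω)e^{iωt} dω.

F[f₁*f₂](ω) = \frac{\sqrt{21} \pi e^{- \frac{19 \omega^{2}}{336}}}{42}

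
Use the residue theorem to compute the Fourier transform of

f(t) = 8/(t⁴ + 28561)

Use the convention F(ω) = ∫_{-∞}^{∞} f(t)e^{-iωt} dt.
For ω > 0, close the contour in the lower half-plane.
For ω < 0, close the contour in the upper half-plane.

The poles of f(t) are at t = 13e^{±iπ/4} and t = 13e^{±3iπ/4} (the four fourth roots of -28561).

Let g(z) = f(z)e^{-iωz}; for large |z| the factor e^{-iωz} decays in the lower half-plane when ω > 0 and in the upper half-plane when ω < 0.

Case ω > 0 (lower half-plane, clockwise contour ⇒ F(ω) = -2πi·ΣRes):
  Res_{z = - \frac{13 \sqrt{2}}{2} - \frac{13 \sqrt{2} i}{2}} g(z) = \frac{\sqrt{2} \left(1 + i\right) e^{\frac{13 \sqrt{2} \omega \left(-1 + i\right)}{2}}}{2197}
  Res_{z = \frac{13 \sqrt{2}}{2} - \frac{13 \sqrt{2} i}{2}} g(z) = \frac{\sqrt{2} \left(-1 + i\right) e^{- \frac{13 \sqrt{2} \omega \left(1 + i\right)}{2}}}{2197}
  F(ω) = -2πi·ΣRes = \frac{2 \sqrt{2} \pi \left(\left(1 - i\right) e^{13 \sqrt{2} i \omega} + 1 + i\right) e^{- \frac{13 \sqrt{2} \omega \left(1 + i\right)}{2}}}{2197} = \frac{8 \pi e^{- \frac{13 \sqrt{2} \omega}{2}} \sin{\left(\frac{13 \sqrt{2} \omega}{2} + \frac{\pi}{4} \right)}}{2197}

Case ω < 0 (upper half-plane, counterclockwise contour ⇒ F(ω) = +2πi·ΣRes):
  Res_{z = \frac{13 \sqrt{2}}{2} + \frac{13 \sqrt{2} i}{2}} g(z) = - \frac{\sqrt{2} \left(1 + i\right) e^{\frac{13 \sqrt{2} \omega \left(1 - i\right)}{2}}}{2197}
  Res_{z = - \frac{13 \sqrt{2}}{2} + \frac{13 \sqrt{2} i}{2}} g(z) = \frac{\sqrt{2} \left(1 - i\right) e^{\frac{13 \sqrt{2} \omega \left(1 + i\right)}{2}}}{2197}
  F(ω) = 2πi·ΣRes = - \frac{2 \sqrt{2} i \pi \left(\left(1 + i\right) e^{\frac{13 \sqrt{2} \omega \left(1 - i\right)}{2}} - \left(1 - i\right) e^{\frac{13 \sqrt{2} \omega \left(1 + i\right)}{2}}\right)}{2197} = \frac{8 \pi e^{\frac{13 \sqrt{2} \omega}{2}} \cos{\left(\frac{13 \sqrt{2} \omega}{2} + \frac{\pi}{4} \right)}}{2197}

Both cases combine into a single formula in |ω|:

F(ω) = \frac{8 \pi e^{- \frac{13 \sqrt{2} \left|{\omega}\right|}{2}} \sin{\left(\frac{13 \sqrt{2} \left|{\omega}\right|}{2} + \frac{\pi}{4} \right)}}{2197}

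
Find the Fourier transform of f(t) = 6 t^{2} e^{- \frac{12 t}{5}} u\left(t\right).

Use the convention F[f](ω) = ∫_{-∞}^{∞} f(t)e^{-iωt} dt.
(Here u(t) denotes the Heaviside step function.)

F(ω) = \frac{1500}{\left(5 i \omega + 12\right)^{3}}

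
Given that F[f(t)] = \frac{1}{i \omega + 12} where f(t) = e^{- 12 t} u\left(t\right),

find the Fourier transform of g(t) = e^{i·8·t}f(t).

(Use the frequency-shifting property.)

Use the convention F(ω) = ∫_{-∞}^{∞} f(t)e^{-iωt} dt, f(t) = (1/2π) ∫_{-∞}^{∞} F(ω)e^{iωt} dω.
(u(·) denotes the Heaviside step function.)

F[g](ω) = \frac{1}{i \left(\omega - 8\right) + 12}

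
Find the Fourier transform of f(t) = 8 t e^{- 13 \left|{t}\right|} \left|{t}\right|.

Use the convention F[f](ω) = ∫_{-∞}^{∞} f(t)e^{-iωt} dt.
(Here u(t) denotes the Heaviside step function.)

F(ω) = \frac{32 i \omega \left(\omega^{2} - 507\right)}{\left(\omega^{2} + 169\right)^{3}}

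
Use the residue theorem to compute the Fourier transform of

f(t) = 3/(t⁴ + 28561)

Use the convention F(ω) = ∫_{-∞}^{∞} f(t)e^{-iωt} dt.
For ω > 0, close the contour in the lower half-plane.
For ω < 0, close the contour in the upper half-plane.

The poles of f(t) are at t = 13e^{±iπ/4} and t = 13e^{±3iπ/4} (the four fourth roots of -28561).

Let g(z) = f(z)e^{-iωz}; for large |z| the factor e^{-iωz} decays in the lower half-plane when ω > 0 and in the upper half-plane when ω < 0.

Case ω > 0 (lower half-plane, clockwise contour ⇒ F(ω) = -2πi·ΣRes):
  Res_{z = - \frac{13 \sqrt{2}}{2} - \frac{13 \sqrt{2} i}{2}} g(z) = \frac{3 \sqrt{2} i \left(1 - i\right) e^{\frac{13 \sqrt{2} \omega \left(-1 + i\right)}{2}}}{17576}
  Res_{z = \frac{13 \sqrt{2}}{2} - \frac{13 \sqrt{2} i}{2}} g(z) = \frac{3 \sqrt{2} i \left(1 + i\right) e^{- \frac{13 \sqrt{2} \omega \left(1 + i\right)}{2}}}{17576}
  F(ω) = -2πi·ΣRes = \frac{3 \sqrt{2} \pi \left(1 - i\right) \left(e^{13 \sqrt{2} i \omega} + i\right) e^{- \frac{13 \sqrt{2} \omega \left(1 + i\right)}{2}}}{8788} = \frac{3 \pi e^{- \frac{13 \sqrt{2} \omega}{2}} \sin{\left(\frac{13 \sqrt{2} \omega}{2} + \frac{\pi}{4} \right)}}{2197}

Case ω < 0 (upper half-plane, counterclockwise contour ⇒ F(ω) = +2πi·ΣRes):
  Res_{z = \frac{13 \sqrt{2}}{2} + \frac{13 \sqrt{2} i}{2}} g(z) = \frac{3 \sqrt{2} i \left(-1 + i\right) e^{\frac{13 \sqrt{2} \omega \left(1 - i\right)}{2}}}{17576}
  Res_{z = - \frac{13 \sqrt{2}}{2} + \frac{13 \sqrt{2} i}{2}} g(z) = \frac{3 \sqrt{2} \left(1 - i\right) e^{\frac{13 \sqrt{2} \omega \left(1 + i\right)}{2}}}{17576}
  F(ω) = 2πi·ΣRes = - \frac{3 \sqrt{2} i \pi \left(i \left(1 - i\right) e^{\frac{13 \sqrt{2} \omega \left(1 - i\right)}{2}} - \left(1 - i\right) e^{\frac{13 \sqrt{2} \omega \left(1 + i\right)}{2}}\right)}{8788} = \frac{3 \pi e^{\frac{13 \sqrt{2} \omega}{2}} \cos{\left(\frac{13 \sqrt{2} \omega}{2} + \frac{\pi}{4} \right)}}{2197}

Both cases combine into a single formula in |ω|:

F(ω) = \frac{3 \pi e^{- \frac{13 \sqrt{2} \left|{\omega}\right|}{2}} \sin{\left(\frac{13 \sqrt{2} \left|{\omega}\right|}{2} + \frac{\pi}{4} \right)}}{2197}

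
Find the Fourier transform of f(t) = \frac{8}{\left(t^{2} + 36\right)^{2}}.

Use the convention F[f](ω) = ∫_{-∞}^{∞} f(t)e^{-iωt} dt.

F(ω) = \frac{\pi \left(6 \left|{\omega}\right| + 1\right) e^{- 6 \left|{\omega}\right|}}{54}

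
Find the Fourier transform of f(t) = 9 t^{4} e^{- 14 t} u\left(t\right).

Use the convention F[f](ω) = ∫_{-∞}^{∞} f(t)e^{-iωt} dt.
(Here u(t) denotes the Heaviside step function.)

F(ω) = \frac{216}{\left(i \omega + 14\right)^{5}}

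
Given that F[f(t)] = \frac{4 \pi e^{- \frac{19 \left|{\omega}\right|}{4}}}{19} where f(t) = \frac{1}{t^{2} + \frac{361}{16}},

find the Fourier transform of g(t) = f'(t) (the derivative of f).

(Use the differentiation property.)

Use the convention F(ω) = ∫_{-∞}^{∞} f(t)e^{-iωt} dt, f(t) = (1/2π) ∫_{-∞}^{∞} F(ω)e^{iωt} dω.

F[g](ω) = \frac{4 i \pi \omega e^{- \frac{19 \left|{\omega}\right|}{4}}}{19}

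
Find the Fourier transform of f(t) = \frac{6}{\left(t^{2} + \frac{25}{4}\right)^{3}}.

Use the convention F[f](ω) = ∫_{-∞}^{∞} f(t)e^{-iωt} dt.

F(ω) = \frac{6 \pi \left(25 \omega^{2} + 30 \left|{\omega}\right| + 12\right) e^{- \frac{5 \left|{\omega}\right|}{2}}}{3125}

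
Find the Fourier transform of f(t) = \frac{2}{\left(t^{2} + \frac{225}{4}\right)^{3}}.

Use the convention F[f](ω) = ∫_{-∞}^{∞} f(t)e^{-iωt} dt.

F(ω) = \frac{2 \pi \left(75 \omega^{2} + 30 \left|{\omega}\right| + 4\right) e^{- \frac{15 \left|{\omega}\right|}{2}}}{253125}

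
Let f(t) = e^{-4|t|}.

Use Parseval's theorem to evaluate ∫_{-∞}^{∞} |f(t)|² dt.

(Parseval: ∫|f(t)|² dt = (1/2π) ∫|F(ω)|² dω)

∫|f(t)|² dt = \frac{1}{4}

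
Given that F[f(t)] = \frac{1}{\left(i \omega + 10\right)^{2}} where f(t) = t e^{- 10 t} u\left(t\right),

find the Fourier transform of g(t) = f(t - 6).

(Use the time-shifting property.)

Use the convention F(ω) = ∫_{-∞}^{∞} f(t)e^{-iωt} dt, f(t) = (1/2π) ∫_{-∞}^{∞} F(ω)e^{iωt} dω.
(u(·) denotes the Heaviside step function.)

F[g](ω) = \frac{e^{- 6 i \omega}}{\left(i \omega + 10\right)^{2}}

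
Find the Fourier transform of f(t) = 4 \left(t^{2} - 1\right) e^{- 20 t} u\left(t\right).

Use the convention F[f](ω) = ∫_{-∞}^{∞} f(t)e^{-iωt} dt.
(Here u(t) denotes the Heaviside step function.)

F(ω) = \frac{4 \left(2 i \omega - \left(i \omega + 20\right)^{3} + 40\right)}{\left(i \omega + 20\right)^{4}}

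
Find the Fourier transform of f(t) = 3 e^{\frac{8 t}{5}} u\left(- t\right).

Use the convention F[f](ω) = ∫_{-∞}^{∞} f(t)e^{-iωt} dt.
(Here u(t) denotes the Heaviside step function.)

F(ω) = - \frac{15}{5 i \omega - 8}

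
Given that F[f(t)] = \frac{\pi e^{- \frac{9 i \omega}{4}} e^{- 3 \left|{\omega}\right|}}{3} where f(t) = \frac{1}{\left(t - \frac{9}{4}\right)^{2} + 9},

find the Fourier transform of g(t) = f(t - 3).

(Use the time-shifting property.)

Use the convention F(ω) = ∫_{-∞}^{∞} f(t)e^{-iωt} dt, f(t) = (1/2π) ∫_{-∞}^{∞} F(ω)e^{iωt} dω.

F[g](ω) = \frac{\pi e^{- \frac{21 i \omega}{4} - 3 \left|{\omega}\right|}}{3}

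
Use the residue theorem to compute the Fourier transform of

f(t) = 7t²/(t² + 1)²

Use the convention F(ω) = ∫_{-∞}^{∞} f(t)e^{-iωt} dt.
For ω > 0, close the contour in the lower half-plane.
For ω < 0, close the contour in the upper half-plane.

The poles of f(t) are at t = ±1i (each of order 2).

Let g(z) = f(z)e^{-iωz}; for large |z| the factor e^{-iωz} decays in the lower half-plane when ω > 0 and in the upper half-plane when ω < 0.

Case ω > 0 (lower half-plane, clockwise contour ⇒ F(ω) = -2πi·ΣRes):
  Res_{z = - i} g(z) = \frac{7 i \left(1 - \omega\right) e^{- \omega}}{4} (pole of order 2)
  F(ω) = -2πi·ΣRes = \frac{7 \pi \left(1 - \omega\right) e^{- \omega}}{2}

Case ω < 0 (upper half-plane, counterclockwise contour ⇒ F(ω) = +2πi·ΣRes):
  Res_{z = i} g(z) = \frac{7 i \left(- \omega - 1\right) e^{\omega}}{4} (pole of order 2)
  F(ω) = 2πi·ΣRes = \frac{7 \pi \left(\omega + 1\right) e^{\omega}}{2}

Both cases combine into a single formula in |ω|:

F(ω) = \frac{7 \pi \left(1 - \left|{\omega}\right|\right) e^{- \left|{\omega}\right|}}{2}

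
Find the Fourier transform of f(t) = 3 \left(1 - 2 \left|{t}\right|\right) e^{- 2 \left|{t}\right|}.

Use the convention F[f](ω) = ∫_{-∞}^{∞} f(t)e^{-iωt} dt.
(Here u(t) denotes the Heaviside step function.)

F(ω) = \frac{24 \omega^{2}}{\left(\omega^{2} + 4\right)^{2}}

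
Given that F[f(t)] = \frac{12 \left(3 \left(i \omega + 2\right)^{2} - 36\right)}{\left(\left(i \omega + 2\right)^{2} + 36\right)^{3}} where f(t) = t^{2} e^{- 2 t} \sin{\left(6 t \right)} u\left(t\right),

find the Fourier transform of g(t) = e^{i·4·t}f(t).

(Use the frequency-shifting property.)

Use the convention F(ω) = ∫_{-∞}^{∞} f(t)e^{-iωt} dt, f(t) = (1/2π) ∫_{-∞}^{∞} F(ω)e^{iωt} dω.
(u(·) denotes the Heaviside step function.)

F[g](ω) = \frac{36 \left(\left(i \left(\omega - 4\right) + 2\right)^{2} - 12\right)}{\left(\left(i \left(\omega - 4\right) + 2\right)^{2} + 36\right)^{3}}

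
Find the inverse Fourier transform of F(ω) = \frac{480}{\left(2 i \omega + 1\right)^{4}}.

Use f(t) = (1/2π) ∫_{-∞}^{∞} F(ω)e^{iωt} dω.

f(t) = 5 t^{3} e^{- \frac{t}{2}} u\left(t\right)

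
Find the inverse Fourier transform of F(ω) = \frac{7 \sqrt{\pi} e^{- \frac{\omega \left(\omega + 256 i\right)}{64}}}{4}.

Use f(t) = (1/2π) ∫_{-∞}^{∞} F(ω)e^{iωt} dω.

f(t) = 7 e^{- 16 \left(t - 4\right)^{2}}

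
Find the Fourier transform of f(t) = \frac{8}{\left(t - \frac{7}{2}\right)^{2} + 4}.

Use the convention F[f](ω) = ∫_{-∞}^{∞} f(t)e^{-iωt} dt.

F(ω) = 4 \pi e^{- \frac{7 i \omega}{2} - 2 \left|{\omega}\right|}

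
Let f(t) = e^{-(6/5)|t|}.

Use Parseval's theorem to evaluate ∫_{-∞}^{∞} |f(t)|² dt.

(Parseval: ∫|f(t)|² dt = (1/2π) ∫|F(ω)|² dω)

∫|f(t)|² dt = \frac{5}{6}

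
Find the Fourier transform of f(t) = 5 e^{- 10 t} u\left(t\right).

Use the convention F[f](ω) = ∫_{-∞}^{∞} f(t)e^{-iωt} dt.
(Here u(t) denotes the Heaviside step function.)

F(ω) = \frac{5}{i \omega + 10}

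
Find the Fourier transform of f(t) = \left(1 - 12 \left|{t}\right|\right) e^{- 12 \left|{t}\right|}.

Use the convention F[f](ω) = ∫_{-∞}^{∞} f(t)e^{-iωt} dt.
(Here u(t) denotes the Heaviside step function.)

F(ω) = \frac{48 \omega^{2}}{\left(\omega^{2} + 144\right)^{2}}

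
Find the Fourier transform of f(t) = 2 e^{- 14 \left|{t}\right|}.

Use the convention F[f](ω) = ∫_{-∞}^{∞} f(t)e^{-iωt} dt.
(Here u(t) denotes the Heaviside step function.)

F(ω) = \frac{56}{\omega^{2} + 196}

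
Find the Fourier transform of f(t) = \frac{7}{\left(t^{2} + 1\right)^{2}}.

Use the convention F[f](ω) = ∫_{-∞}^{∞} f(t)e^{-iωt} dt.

F(ω) = \frac{7 \pi \left(\left|{\omega}\right| + 1\right) e^{- \left|{\omega}\right|}}{2}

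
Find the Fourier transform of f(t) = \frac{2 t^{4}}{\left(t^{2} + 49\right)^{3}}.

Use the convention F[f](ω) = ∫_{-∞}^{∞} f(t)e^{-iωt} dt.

F(ω) = \frac{\pi \left(49 \omega^{2} - 35 \left|{\omega}\right| + 3\right) e^{- 7 \left|{\omega}\right|}}{28}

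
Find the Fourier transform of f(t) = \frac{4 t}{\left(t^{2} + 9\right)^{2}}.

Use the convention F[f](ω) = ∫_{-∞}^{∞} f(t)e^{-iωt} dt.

F(ω) = - \frac{2 i \pi \omega e^{- 3 \left|{\omega}\right|}}{3}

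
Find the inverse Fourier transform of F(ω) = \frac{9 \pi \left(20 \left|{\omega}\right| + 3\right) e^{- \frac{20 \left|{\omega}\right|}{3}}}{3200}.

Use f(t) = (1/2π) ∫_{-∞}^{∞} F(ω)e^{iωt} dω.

f(t) = \frac{5}{\left(t^{2} + \frac{400}{9}\right)^{2}}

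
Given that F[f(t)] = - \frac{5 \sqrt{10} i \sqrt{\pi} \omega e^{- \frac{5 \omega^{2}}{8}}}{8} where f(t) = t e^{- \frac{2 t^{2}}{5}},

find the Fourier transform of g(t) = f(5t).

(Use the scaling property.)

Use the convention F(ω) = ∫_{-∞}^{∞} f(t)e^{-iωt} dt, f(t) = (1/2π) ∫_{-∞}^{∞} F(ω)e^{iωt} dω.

F[g](ω) = - \frac{\sqrt{10} i \sqrt{\pi} \omega e^{- \frac{\omega^{2}}{40}}}{40}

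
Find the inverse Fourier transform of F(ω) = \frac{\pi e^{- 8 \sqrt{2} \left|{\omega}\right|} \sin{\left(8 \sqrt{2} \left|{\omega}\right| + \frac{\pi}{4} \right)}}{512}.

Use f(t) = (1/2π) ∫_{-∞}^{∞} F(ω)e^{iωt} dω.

f(t) = \frac{8}{t^{4} + 65536}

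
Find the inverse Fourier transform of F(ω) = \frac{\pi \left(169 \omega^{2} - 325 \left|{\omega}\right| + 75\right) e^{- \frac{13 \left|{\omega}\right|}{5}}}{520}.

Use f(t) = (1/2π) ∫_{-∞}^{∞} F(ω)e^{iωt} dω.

f(t) = \frac{t^{4}}{\left(t^{2} + \frac{169}{25}\right)^{3}}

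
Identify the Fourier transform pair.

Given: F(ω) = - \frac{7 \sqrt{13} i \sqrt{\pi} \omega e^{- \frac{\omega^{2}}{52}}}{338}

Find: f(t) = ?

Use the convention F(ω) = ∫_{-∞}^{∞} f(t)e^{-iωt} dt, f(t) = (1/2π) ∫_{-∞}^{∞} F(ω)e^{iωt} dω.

f(t) = 7 t e^{- 13 t^{2}}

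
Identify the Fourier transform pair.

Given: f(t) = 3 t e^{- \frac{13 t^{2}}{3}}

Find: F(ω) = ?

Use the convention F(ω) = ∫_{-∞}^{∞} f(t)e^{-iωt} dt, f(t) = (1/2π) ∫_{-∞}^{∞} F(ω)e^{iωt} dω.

F(ω) = - \frac{9 \sqrt{39} i \sqrt{\pi} \omega e^{- \frac{3 \omega^{2}}{52}}}{338}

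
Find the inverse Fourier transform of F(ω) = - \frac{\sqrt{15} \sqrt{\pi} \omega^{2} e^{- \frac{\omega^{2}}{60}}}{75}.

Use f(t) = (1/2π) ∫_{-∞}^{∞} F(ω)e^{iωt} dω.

f(t) = 3 \left(60 t^{2} - 2\right) e^{- 15 t^{2}}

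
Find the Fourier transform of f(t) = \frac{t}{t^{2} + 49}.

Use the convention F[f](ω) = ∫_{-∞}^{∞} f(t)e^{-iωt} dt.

F(ω) = - i \pi e^{- 7 \left|{\omega}\right|} \operatorname{sign}{\left(\omega \right)}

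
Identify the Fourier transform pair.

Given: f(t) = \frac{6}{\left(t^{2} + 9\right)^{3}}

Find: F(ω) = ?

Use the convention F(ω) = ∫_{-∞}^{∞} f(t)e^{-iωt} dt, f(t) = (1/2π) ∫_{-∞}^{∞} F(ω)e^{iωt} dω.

F(ω) = \frac{\pi \left(3 \omega^{2} + 3 \left|{\omega}\right| + 1\right) e^{- 3 \left|{\omega}\right|}}{108}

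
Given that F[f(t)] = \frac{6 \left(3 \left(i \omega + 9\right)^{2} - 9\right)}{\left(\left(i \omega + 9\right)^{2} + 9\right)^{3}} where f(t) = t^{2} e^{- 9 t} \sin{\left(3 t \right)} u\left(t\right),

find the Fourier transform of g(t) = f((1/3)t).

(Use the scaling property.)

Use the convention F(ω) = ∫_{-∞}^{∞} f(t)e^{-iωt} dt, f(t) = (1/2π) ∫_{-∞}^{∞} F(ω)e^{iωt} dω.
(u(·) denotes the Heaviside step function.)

F[g](ω) = \frac{2 \left(3 \left(i \omega + 3\right)^{2} - 1\right)}{9 \left(\left(i \omega + 3\right)^{2} + 1\right)^{3}}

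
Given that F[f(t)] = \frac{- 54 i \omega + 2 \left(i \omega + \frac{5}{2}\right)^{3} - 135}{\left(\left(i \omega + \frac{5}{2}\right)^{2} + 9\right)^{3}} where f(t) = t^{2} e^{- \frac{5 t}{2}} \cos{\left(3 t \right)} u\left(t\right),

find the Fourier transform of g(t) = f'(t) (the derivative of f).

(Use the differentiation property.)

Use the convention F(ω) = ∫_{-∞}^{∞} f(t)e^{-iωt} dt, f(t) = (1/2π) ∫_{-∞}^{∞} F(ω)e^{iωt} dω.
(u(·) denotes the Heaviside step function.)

F[g](ω) = - \frac{16 i \omega \left(216 i \omega - \left(2 i \omega + 5\right)^{3} + 540\right)}{\left(\left(2 i \omega + 5\right)^{2} + 36\right)^{3}}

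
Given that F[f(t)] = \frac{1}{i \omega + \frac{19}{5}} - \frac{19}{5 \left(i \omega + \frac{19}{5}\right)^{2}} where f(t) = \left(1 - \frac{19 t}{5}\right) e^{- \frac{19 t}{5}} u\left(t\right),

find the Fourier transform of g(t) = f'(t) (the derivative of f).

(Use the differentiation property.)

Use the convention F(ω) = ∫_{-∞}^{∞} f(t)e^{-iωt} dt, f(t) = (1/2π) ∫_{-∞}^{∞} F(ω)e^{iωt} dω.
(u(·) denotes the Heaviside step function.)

F[g](ω) = \frac{25 \omega^{2}}{25 \omega^{2} - 190 i \omega - 361}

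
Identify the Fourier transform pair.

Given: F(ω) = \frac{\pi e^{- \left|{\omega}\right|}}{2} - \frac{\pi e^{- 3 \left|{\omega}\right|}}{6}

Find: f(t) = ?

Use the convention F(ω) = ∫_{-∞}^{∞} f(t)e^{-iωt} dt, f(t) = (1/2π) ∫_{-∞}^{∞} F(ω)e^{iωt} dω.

f(t) = \frac{4}{\left(t^{2} + 1\right) \left(t^{2} + 9\right)}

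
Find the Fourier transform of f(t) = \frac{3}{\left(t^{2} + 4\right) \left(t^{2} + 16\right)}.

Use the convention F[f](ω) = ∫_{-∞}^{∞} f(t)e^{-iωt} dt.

F(ω) = \frac{\pi \left(2 e^{2 \left|{\omega}\right|} - 1\right) e^{- 4 \left|{\omega}\right|}}{16}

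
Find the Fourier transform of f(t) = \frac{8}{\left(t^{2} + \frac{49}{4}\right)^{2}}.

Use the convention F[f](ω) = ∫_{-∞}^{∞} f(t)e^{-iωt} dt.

F(ω) = \frac{16 \pi \left(7 \left|{\omega}\right| + 2\right) e^{- \frac{7 \left|{\omega}\right|}{2}}}{343}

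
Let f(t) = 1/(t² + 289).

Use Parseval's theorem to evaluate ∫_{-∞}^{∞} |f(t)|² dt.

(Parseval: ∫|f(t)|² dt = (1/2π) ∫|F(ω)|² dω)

∫|f(t)|² dt = \frac{\pi}{9826}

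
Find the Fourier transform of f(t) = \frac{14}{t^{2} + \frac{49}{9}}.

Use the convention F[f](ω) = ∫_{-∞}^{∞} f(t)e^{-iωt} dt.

F(ω) = 6 \pi e^{- \frac{7 \left|{\omega}\right|}{3}}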